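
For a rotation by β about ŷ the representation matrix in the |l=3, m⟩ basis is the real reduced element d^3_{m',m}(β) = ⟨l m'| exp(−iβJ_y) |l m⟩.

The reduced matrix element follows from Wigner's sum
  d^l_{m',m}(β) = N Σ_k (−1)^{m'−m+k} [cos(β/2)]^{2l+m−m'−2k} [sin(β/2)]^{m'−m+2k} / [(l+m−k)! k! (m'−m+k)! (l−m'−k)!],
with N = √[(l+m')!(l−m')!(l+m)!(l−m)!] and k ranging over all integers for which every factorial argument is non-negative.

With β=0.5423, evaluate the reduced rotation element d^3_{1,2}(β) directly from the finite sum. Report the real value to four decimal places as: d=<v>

d^3_{1,2}(β=0.5423) via Wigner's sum:
With c≡cos(β/2)=0.963464 and s≡sin(β/2)=0.267840, N=[24·2·120·1]^{1/2}=75.894664
k: max(0,(2)−(1))=1 … min(3+(2),3−(1))=2
  k=1: (−1)^0·75.8947/(24)·0.9635^5·0.2678^1 = +0.703155
  k=2: (−1)^1·75.8947/(12)·0.9635^3·0.2678^3 = -0.108683
d^3_{1,2}(0.5423) = +0.703155 -0.108683 = +0.594473

d=0.5945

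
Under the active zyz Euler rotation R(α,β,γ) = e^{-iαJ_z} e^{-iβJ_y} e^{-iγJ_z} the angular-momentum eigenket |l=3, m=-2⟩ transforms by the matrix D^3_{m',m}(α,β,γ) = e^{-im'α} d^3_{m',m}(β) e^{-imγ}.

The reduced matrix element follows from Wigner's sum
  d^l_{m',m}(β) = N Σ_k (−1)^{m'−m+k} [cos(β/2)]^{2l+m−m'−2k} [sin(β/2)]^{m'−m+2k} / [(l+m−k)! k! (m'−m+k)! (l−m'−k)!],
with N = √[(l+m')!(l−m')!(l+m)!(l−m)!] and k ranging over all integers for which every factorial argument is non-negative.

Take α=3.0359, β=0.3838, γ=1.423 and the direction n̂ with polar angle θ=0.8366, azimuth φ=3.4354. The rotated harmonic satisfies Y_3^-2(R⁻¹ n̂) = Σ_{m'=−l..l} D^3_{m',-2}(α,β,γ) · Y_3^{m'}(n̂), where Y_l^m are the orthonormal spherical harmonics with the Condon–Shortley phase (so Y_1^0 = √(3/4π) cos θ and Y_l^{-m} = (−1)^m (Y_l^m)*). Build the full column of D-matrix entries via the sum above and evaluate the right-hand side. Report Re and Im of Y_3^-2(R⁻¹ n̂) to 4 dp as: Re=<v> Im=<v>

Re=0.0033 Im=0.2064

Need the full column D^3_{m',-2} for m'=−3..3 at α=3.0359, β=0.3838, γ=1.423.
cos(β/2)=0.981644, sin(β/2)=0.190724
d^3_{-3,-2}: single k=1 term ⇒ +0.425845;  D = +0.348390-0.244884i
d^3_{-2,-2}: k∈[0..1] ⇒ +0.894794 -0.168888 = +0.725907;  D = -0.634599+0.352455i
d^3_{-1,-2}: k∈[0..1] ⇒ -0.549763 +0.041506 = -0.508257;  D = -0.467881+0.198526i
d^3_{0,-2}: k∈[0..1] ⇒ +0.185007 -0.006984 = +0.178023;  D = -0.170302+0.051859i
d^3_{1,-2}: k∈[0..1] ⇒ -0.041506 +0.000783 = -0.040723;  D = -0.039990+0.007687i
d^3_{2,-2}: k∈[0..1] ⇒ +0.006375 -0.000048 = +0.006327;  D = -0.006305+0.000532i
d^3_{3,-2}: single k=0 term ⇒ -0.000607;  D = -0.000607-0.000013i
Y_3^{m'}(θ=0.8366,φ=3.4354) and Σ D·Y over m':
  (+0.3484-0.2449i)·(-0.1086+0.1317i)  (-0.6346+0.3525i)·(+0.3141-0.2092i)  (-0.4679+0.1985i)·(-0.2858+0.0865i)  (-0.1703+0.0519i)·(-0.1889+0.0000i)  (-0.0400+0.0077i)·(+0.2858+0.0865i)  (-0.0063+0.0005i)·(+0.3141+0.2092i)  (-0.0006-0.0000i)·(+0.1086+0.1317i)
Y_3^-2(R⁻¹ n̂) = +0.003324+0.206449i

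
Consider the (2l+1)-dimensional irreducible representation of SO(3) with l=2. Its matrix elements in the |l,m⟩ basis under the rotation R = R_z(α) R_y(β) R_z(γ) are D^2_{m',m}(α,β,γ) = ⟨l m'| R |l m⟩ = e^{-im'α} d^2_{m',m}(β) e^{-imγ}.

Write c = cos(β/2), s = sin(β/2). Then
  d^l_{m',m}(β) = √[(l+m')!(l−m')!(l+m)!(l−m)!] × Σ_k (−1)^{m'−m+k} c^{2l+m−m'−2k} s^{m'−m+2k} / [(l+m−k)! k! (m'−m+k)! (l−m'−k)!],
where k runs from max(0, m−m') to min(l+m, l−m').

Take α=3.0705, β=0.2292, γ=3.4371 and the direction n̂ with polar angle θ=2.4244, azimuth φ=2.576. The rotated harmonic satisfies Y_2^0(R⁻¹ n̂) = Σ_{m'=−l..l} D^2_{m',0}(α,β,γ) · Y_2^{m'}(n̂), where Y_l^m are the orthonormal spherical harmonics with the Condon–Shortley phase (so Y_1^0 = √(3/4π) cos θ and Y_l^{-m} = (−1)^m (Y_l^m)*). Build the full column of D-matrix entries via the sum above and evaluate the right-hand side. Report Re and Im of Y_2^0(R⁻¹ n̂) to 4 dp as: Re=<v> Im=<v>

Re=0.0281 Im=0.0000

Need the full column D^2_{m',0} for m'=−2..2 at α=3.0705, β=0.2292, γ=3.4371.
cos(β/2)=0.993441, sin(β/2)=0.114349
d^2_{-2,0}: single k=2 term ⇒ +0.031610;  D = +0.031291-0.004479i
d^2_{-1,0}: k∈[1..2] ⇒ +0.274622 -0.003638 = +0.270983;  D = -0.270299+0.019249i
d^2_{0,0}: k∈[0..2] ⇒ +0.974019 -0.051619 +0.000171 = +0.922571;  D = +0.922571+0.000000i
d^2_{1,0}: k∈[0..1] ⇒ -0.274622 +0.003638 = -0.270983;  D = +0.270299+0.019249i
d^2_{2,0}: single k=0 term ⇒ +0.031610;  D = +0.031291+0.004479i
Y_2^{m'}(θ=2.4244,φ=2.576) and Σ D·Y over m':
  (+0.0313-0.0045i)·(+0.0710+0.1510i)  (-0.2703+0.0192i)·(+0.3231+0.2051i)  (+0.9226+0.0000i)·(+0.2220+0.0000i)  (+0.2703+0.0192i)·(-0.3231+0.2051i)  (+0.0313+0.0045i)·(+0.0710-0.1510i)
Y_2^0(R⁻¹ n̂) = +0.028079-0.000000i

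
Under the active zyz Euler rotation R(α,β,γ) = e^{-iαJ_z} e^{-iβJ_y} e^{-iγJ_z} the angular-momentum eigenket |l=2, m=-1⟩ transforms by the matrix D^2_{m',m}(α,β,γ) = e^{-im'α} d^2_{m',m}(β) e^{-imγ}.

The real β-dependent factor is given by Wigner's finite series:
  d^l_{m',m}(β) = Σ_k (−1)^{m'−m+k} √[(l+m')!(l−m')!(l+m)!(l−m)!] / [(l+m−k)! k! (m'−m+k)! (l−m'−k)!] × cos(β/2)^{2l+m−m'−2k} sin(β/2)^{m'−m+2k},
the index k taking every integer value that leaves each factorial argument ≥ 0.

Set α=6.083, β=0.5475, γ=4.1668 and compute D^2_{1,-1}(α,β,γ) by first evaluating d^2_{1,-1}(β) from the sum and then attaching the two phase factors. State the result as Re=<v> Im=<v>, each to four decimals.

Re=-0.0670 Im=-0.1862

D^2_{1,-1}(6.083,0.5475,4.1668) = e^{-i·1·6.083}·d^2_{1,-1}(0.5475)·e^{-i·-1·4.1668}. Compute d first:
Half-angle: c=0.962764, s=0.270344. N=√(6·1·1·6)=6.000000
Admissible k: 0..1 (factorial args all ≥0)
  k=0: (−1)^2·6.0000/(2)·0.9628^2·0.2703^2 = +0.203233
  k=1: (−1)^3·6.0000/(6)·0.9628^0·0.2703^4 = -0.005342
d^2_{1,-1}(0.5475) = +0.203233 -0.005342 = +0.197891
Phases: e^{-i·(1)·6.083}=+0.980030+0.198851i, e^{-i·(-1)·4.1668}=-0.518922-0.854822i ⇒ D=-0.067001-0.186203i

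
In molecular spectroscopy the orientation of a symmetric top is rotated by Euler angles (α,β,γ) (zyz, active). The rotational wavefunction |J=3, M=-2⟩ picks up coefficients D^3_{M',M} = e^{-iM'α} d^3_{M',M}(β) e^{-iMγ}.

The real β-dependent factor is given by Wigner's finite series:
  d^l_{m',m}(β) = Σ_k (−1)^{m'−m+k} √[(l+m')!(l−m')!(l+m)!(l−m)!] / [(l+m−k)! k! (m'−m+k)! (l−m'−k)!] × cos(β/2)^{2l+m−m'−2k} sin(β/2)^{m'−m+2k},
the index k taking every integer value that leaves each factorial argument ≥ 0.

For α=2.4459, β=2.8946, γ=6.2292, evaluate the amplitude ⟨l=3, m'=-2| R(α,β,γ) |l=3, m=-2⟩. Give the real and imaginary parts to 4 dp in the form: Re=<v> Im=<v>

D^3_{-2,-2}(2.4459,2.8946,6.2292) = e^{-i·-2·2.4459}·d^3_{-2,-2}(2.8946)·e^{-i·-2·6.2292}. Compute d first:
c=cos(2.8946/2)=0.123183, s=sin(2.8946/2)=0.992384; N=√[1·120·1·120]=120.000000
The bounds max(0,m−m')=0 and min(l+m,l−m')=1 give 2 terms
  k=0: (−1)^0·120.0000/(120)·0.1232^6·0.9924^0 = +0.000003
  k=1: (−1)^1·120.0000/(24)·0.1232^4·0.9924^2 = -0.001134
d^3_{-2,-2}(2.8946) = +0.000003 -0.001134 = -0.001130
Phases: e^{-i·(-2)·2.4459}=+0.178450-0.983949i, e^{-i·(-2)·6.2292}=+0.994177-0.107761i ⇒ D=-0.000081+0.001127i

Re=-0.0001 Im=0.0011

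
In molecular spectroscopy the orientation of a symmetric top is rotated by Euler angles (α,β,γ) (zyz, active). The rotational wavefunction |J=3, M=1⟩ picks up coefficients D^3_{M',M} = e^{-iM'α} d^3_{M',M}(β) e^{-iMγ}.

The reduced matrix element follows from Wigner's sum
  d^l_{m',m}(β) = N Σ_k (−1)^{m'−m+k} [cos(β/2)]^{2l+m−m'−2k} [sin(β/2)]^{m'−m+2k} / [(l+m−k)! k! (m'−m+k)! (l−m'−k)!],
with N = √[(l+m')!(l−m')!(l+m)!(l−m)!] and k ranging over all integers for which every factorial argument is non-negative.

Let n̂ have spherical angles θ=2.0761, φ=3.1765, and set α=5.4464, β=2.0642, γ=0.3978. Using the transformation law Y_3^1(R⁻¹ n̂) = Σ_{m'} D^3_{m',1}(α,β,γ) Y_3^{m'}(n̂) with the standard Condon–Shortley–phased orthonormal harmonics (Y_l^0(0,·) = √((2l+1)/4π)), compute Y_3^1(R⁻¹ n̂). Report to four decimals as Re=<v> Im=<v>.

Need the full column D^3_{m',1} for m'=−3..3 at α=5.4464, β=2.0642, γ=0.3978.
cos(β/2)=0.513017, sin(β/2)=0.858378
d^3_{-3,1}: single k=4 term ⇒ +0.553381;  D = -0.538372-0.128010i
d^3_{-2,1}: k∈[3..4] ⇒ +0.540085 -0.756006 = -0.215921;  D = +0.103627+0.189429i
d^3_{-1,1}: k∈[2..4] ⇒ +0.306222 -1.143060 +0.400011 = -0.436826;  D = -0.144114+0.412369i
d^3_{0,1}: k∈[1..3] ⇒ +0.105665 -0.887451 +0.828164 = +0.046378;  D = +0.042756-0.017966i
d^3_{1,1}: k∈[0..2] ⇒ +0.018230 -0.408297 +0.857295 = +0.467228;  D = +0.422927+0.198582i
d^3_{2,1}: k∈[0..1] ⇒ -0.096458 +0.540085 = +0.443627;  D = +0.128991+0.424460i
d^3_{3,1}: single k=0 term ⇒ +0.197666;  D = -0.101925+0.169361i
Y_3^{m'}(θ=2.0761,φ=3.1765) and Σ D·Y over m':
  (-0.5384-0.1280i)·(-0.2780+0.0292i)  (+0.1036+0.1894i)·(-0.3779+0.0264i)  (-0.1441+0.4124i)·(-0.0485+0.0017i)  (+0.0428-0.0180i)·(+0.3303+0.0000i)  (+0.4229+0.1986i)·(+0.0485+0.0017i)  (+0.1290+0.4245i)·(-0.3779-0.0264i)  (-0.1019+0.1694i)·(+0.2780+0.0292i)
Y_3^1(R⁻¹ n̂) = +0.079029-0.184511i

Re=0.0790 Im=-0.1845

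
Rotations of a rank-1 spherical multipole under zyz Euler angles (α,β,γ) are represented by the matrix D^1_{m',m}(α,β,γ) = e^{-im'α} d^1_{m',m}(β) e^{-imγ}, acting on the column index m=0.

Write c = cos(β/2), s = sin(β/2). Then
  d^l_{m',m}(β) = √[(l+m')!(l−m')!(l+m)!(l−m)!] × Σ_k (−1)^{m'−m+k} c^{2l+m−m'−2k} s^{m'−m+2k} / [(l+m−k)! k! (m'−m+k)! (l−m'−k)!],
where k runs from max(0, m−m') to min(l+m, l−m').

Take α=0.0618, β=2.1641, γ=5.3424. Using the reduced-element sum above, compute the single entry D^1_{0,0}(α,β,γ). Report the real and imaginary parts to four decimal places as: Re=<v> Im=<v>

Re=-0.5591 Im=0.0000

D^1_{0,0}(0.0618,2.1641,5.3424) = e^{-i·0·0.0618}·d^1_{0,0}(2.1641)·e^{-i·0·5.3424}. Compute d first:
Half-angle: c=0.469519, s=0.882922. N=√(1·1·1·1)=1.000000
Admissible k: 0..1 (factorial args all ≥0)
  k=0: (−1)^0·1.0000/(1)·0.4695^2·0.8829^0 = +0.220448
  k=1: (−1)^1·1.0000/(1)·0.4695^0·0.8829^2 = -0.779552
d^1_{0,0}(2.1641) = +0.220448 -0.779552 = -0.559103
D = (+1.000000+0.000000i)·(-0.559103)·(+1.000000+0.000000i) = -0.559103+0.000000i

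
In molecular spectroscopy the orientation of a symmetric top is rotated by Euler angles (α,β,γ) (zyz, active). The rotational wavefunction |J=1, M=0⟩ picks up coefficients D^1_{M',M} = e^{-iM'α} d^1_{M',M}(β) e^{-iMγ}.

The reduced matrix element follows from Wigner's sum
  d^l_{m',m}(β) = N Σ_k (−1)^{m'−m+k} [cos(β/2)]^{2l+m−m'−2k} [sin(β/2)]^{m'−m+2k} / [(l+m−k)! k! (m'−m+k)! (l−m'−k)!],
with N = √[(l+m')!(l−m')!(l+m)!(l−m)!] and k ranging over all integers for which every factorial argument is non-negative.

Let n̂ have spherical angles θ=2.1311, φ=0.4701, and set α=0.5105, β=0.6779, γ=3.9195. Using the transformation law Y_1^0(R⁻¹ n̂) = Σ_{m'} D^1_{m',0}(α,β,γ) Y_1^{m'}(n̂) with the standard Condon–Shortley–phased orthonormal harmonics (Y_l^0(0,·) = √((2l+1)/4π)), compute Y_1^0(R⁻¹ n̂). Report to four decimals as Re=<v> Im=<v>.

Need the full column D^1_{m',0} for m'=−1..1 at α=0.5105, β=0.6779, γ=3.9195.
cos(β/2)=0.943104, sin(β/2)=0.332497
d^1_{-1,0}: single k=1 term ⇒ +0.443468;  D = +0.386926+0.216685i
d^1_{0,0}: k∈[0..1] ⇒ +0.889446 -0.110554 = +0.778891;  D = +0.778891+0.000000i
d^1_{1,0}: single k=0 term ⇒ -0.443468;  D = -0.386926+0.216685i
Y_1^{m'}(θ=2.1311,φ=0.4701) and Σ D·Y over m':
  (+0.3869+0.2167i)·(+0.2609-0.1326i)  (+0.7789+0.0000i)·(-0.2597+0.0000i)  (-0.3869+0.2167i)·(-0.2609-0.1326i)
Y_1^0(R⁻¹ n̂) = +0.057114+0.000000i

Re=0.0571 Im=0.0000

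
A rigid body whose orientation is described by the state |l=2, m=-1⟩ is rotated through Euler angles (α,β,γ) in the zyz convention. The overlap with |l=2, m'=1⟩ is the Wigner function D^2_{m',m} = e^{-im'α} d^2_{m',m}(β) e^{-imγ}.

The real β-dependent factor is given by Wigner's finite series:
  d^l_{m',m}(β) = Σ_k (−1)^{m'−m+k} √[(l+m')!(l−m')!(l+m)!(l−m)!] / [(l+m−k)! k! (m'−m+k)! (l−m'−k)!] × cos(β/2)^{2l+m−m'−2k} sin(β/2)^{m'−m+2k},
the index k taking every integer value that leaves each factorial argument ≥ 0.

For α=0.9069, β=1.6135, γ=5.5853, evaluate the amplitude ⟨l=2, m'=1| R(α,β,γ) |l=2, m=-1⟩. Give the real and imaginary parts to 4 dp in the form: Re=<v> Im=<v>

Re=-0.0162 Im=-0.4766

First d^2_{1,-1}(β=1.6135), then the phase factors e^{-i(1)α} and e^{-i(-1)γ}:
With c≡cos(β/2)=0.691849 and s≡sin(β/2)=0.722042, N=[6·1·1·6]^{1/2}=6.000000
Admissible k: 0..1 (factorial args all ≥0)
  k=0: (−1)^2·6.0000/(2)·0.6918^2·0.7220^2 = +0.748633
  k=1: (−1)^3·6.0000/(6)·0.6918^0·0.7220^4 = -0.271801
d^2_{1,-1}(1.6135) = +0.748633 -0.271801 = +0.476832
Attach z-rotation phases: D = e^{-i(1)(0.9069)}·(+0.476832)·e^{-i(-1)(5.5853)} = -0.016204-0.476557i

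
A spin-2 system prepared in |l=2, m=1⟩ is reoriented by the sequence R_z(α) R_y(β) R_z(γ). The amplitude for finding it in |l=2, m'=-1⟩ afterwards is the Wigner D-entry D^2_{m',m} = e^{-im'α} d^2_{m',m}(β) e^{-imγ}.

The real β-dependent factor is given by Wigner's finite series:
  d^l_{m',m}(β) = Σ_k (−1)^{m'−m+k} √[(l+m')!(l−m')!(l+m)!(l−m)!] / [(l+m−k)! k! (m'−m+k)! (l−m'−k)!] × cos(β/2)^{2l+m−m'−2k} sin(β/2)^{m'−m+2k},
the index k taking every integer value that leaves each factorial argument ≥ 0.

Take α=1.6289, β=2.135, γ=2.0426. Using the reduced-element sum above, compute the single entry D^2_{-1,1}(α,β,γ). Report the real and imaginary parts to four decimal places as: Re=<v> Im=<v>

Re=-0.0488 Im=0.0214

D^2_{-1,1}(1.6289,2.135,2.0426) = e^{-i·-1·1.6289}·d^2_{-1,1}(2.135)·e^{-i·1·2.0426}. Compute d first:
Half-angle: c=0.482316, s=0.875997. N=√(1·6·6·1)=6.000000
k: max(0,(1)−(-1))=2 … min(2+(1),2−(-1))=3
  k=2: (−1)^0·6.0000/(2)·0.4823^2·0.8760^2 = +0.535537
  k=3: (−1)^1·6.0000/(6)·0.4823^0·0.8760^4 = -0.588859
d^2_{-1,1}(2.135) = +0.535537 -0.588859 = -0.053322
D = (-0.058071+0.998312i)·(-0.053322)·(-0.454494-0.890750i) = -0.048823+0.021435i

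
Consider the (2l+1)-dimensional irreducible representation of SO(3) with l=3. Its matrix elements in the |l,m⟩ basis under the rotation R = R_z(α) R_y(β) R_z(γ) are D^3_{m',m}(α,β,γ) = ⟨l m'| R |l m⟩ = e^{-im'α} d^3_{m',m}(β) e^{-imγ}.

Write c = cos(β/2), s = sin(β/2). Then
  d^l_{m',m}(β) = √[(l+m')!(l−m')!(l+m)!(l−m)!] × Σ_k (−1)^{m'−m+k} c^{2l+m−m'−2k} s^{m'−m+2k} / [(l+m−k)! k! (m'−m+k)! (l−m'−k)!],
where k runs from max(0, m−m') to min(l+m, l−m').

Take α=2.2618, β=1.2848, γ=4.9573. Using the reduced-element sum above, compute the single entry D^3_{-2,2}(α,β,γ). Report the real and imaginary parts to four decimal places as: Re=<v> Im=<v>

Split into d^3_{-2,2}(β=1.2848) × two z-phases.
Half-angle: c=0.800660, s=0.599119. N=√(1·120·120·1)=120.000000
k∈{4,5} keeps every argument non-negative
  k=4: (−1)^0·120.0000/(24)·0.8007^2·0.5991^4 = +0.412970
  k=5: (−1)^1·120.0000/(120)·0.8007^0·0.5991^6 = -0.046246
d^3_{-2,2}(1.2848) = +0.412970 -0.046246 = +0.366723
D = (-0.187670-0.982232i)·(+0.366723)·(-0.882417+0.470469i) = +0.230197+0.285474i

Re=0.2302 Im=0.2855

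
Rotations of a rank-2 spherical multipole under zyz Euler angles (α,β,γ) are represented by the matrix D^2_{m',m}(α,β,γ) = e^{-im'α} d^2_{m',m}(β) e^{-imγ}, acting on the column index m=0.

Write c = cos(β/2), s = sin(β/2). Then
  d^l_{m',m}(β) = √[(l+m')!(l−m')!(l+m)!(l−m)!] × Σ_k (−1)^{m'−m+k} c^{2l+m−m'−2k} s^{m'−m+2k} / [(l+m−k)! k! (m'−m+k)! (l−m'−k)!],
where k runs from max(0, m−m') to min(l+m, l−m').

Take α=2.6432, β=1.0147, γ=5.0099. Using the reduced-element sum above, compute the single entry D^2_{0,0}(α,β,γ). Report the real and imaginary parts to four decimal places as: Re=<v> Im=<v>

Re=-0.0820 Im=0.0000

Split into d^2_{0,0}(β=1.0147) × two z-phases.
c=cos(1.0147/2)=0.874035, s=sin(1.0147/2)=0.485863; N=√[2·2·2·2]=4.000000
k: max(0,(0)−(0))=0 … min(2+(0),2−(0))=2
  k=0: (−1)^0·4.0000/(4)·0.8740^4·0.4859^0 = +0.583600
  k=1: (−1)^1·4.0000/(1)·0.8740^2·0.4859^2 = -0.721348
  k=2: (−1)^2·4.0000/(4)·0.8740^0·0.4859^4 = +0.055726
d^2_{0,0}(1.0147) = +0.583600 -0.721348 +0.055726 = -0.082022
Attach z-rotation phases: D = e^{-i(0)(2.6432)}·(-0.082022)·e^{-i(0)(5.0099)} = -0.082022+0.000000i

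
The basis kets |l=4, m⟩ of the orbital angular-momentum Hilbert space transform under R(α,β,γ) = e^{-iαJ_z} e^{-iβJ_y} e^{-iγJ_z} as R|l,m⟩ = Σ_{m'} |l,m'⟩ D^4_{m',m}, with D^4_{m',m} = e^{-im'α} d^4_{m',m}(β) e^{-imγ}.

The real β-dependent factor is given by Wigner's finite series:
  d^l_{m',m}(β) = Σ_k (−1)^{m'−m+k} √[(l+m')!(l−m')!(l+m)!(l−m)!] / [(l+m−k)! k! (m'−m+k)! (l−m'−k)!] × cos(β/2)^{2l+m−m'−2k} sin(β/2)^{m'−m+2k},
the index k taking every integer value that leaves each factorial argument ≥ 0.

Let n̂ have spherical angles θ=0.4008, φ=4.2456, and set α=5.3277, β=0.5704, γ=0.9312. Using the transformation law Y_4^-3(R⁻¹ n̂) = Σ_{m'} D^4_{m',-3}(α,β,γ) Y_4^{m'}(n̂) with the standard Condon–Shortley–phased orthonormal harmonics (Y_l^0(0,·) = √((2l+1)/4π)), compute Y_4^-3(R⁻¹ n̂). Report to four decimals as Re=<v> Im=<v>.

Re=-0.1142 Im=-0.0525

Need the full column D^4_{m',-3} for m'=−4..4 at α=5.3277, β=0.5704, γ=0.9312.
cos(β/2)=0.959605, sin(β/2)=0.281349
d^4_{-4,-3}: single k=1 term ⇒ +0.596266;  D = +0.307816-0.510668i
d^4_{-3,-3}: k∈[0..1] ⇒ +0.719021 -0.432659 = +0.286362;  D = +0.285602-0.020845i
d^4_{-2,-3}: k∈[0..1] ⇒ -0.788785 +0.203417 = -0.585369;  D = -0.371781-0.452145i
d^4_{-1,-3}: k∈[0..1] ⇒ +0.490590 -0.070287 = +0.420303;  D = -0.111021+0.405375i
d^4_{0,-3}: k∈[0..1] ⇒ -0.214420 +0.018432 = -0.195988;  D = +0.184240-0.066834i
d^4_{1,-3}: k∈[0..1] ⇒ +0.070287 -0.003625 = +0.066662;  D = -0.054735-0.038051i
d^4_{2,-3}: k∈[0..1] ⇒ -0.017486 +0.000501 = -0.016985;  D = +0.000133+0.016985i
d^4_{3,-3}: k∈[0..1] ⇒ +0.003197 -0.000039 = +0.003158;  D = +0.002564-0.001843i
d^4_{4,-3}: single k=0 term ⇒ -0.000379;  D = -0.000358-0.000124i
Y_4^{m'}(θ=0.4008,φ=4.2456) and Σ D·Y over m':
  (+0.3078-0.5107i)·(-0.0030+0.0098i)  (+0.2856-0.0208i)·(+0.0675-0.0116i)  (-0.3718-0.4521i)·(-0.1495-0.2020i)  (-0.1110+0.4054i)·(-0.2244+0.4454i)  (+0.1842-0.0668i)·(+0.2880+0.0000i)  (-0.0547-0.0381i)·(+0.2244+0.4454i)  (+0.0001+0.0170i)·(-0.1495+0.2020i)  (+0.0026-0.0018i)·(-0.0675-0.0116i)  (-0.0004-0.0001i)·(-0.0030-0.0098i)
Y_4^-3(R⁻¹ n̂) = -0.114173-0.052493i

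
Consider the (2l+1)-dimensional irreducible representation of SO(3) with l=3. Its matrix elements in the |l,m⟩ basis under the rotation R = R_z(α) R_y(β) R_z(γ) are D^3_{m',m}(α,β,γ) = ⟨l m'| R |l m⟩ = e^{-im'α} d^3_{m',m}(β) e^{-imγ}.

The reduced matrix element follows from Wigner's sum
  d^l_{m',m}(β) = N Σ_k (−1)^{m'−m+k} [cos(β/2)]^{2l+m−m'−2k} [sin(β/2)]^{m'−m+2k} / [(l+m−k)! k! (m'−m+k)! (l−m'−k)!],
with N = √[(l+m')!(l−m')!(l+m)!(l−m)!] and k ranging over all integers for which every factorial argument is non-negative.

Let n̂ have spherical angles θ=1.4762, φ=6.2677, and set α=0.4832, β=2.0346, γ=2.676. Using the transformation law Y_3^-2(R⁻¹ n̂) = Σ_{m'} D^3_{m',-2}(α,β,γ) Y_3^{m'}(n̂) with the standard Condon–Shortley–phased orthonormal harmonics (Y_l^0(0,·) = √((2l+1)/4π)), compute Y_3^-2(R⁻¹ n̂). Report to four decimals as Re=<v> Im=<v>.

Need the full column D^3_{m',-2} for m'=−3..3 at α=0.4832, β=2.0346, γ=2.676.
cos(β/2)=0.525665, sin(β/2)=0.850692
d^3_{-3,-2}: single k=1 term ⇒ +0.083636;  D = +0.072647+0.041442i
d^3_{-2,-2}: k∈[0..1] ⇒ +0.021099 -0.276280 = -0.255182;  D = -0.255024-0.008984i
d^3_{-1,-2}: k∈[0..1] ⇒ -0.107973 +0.565553 = +0.457580;  D = +0.412426-0.198201i
d^3_{0,-2}: k∈[0..1] ⇒ +0.302650 -0.792624 = -0.489974;  D = -0.292458+0.393120i
d^3_{1,-2}: k∈[0..1] ⇒ -0.565553 +0.740577 = +0.175024;  D = +0.027264-0.172887i
d^3_{2,-2}: k∈[0..1] ⇒ +0.723564 -0.378995 = +0.344569;  D = -0.110608-0.326333i
d^3_{3,-2}: single k=0 term ⇒ -0.573648;  D = +0.415482+0.395534i
Y_3^{m'}(θ=1.4762,φ=6.2677) and Σ D·Y over m':
  (+0.0726+0.0414i)·(+0.4112+0.0191i)  (-0.2550-0.0090i)·(+0.0956+0.0030i)  (+0.4124-0.1982i)·(-0.3073-0.0048i)  (-0.2925+0.3931i)·(-0.1042+0.0000i)  (+0.0273-0.1729i)·(+0.3073-0.0048i)  (-0.1106-0.3263i)·(+0.0956-0.0030i)  (+0.4155+0.3955i)·(-0.4112+0.0191i)
Y_3^-2(R⁻¹ n̂) = -0.274912-0.204032i

Re=-0.2749 Im=-0.2040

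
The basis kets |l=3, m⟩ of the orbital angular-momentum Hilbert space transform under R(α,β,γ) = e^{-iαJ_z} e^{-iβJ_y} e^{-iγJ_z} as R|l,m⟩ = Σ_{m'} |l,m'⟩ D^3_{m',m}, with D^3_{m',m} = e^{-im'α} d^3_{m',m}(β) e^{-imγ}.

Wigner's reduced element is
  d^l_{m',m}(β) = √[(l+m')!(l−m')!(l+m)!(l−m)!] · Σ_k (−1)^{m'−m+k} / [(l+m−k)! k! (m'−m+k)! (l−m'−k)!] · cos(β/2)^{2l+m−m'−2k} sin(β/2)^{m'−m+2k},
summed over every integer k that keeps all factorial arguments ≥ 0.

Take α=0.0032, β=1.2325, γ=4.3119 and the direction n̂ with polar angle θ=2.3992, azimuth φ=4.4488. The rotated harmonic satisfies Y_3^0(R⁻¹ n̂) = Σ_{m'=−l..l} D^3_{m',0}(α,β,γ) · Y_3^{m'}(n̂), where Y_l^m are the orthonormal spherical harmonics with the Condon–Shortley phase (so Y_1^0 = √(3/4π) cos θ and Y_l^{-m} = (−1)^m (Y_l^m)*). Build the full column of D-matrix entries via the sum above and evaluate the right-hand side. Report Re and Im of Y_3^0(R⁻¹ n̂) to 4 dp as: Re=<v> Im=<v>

Need the full column D^3_{m',0} for m'=−3..3 at α=0.0032, β=1.2325, γ=4.3119.
cos(β/2)=0.816052, sin(β/2)=0.577979
d^3_{-3,0}: single k=3 term ⇒ +0.469250;  D = +0.469228+0.004505i
d^3_{-2,0}: k∈[2..3] ⇒ +0.811438 -0.407047 = +0.404391;  D = +0.404383+0.002588i
d^3_{-1,0}: k∈[1..3] ⇒ +0.724588 -1.090438 +0.182334 = -0.183516;  D = -0.183515-0.000587i
d^3_{0,0}: k∈[0..3] ⇒ +0.295329 -1.333329 +0.668846 -0.037280 = -0.406434;  D = -0.406434+0.000000i
d^3_{1,0}: k∈[0..2] ⇒ -0.724588 +1.090438 -0.182334 = +0.183516;  D = +0.183515-0.000587i
d^3_{2,0}: k∈[0..1] ⇒ +0.811438 -0.407047 = +0.404391;  D = +0.404383-0.002588i
d^3_{3,0}: single k=0 term ⇒ -0.469250;  D = -0.469228+0.004505i
Y_3^{m'}(θ=2.3992,φ=4.4488) and Σ D·Y over m':
  (+0.4692+0.0045i)·(+0.0916-0.0907i)  (+0.4044+0.0026i)·(+0.2975+0.1732i)  (-0.1835-0.0006i)·(-0.0976+0.3617i)  (-0.4064+0.0000i)·(+0.0784+0.0000i)  (+0.1835-0.0006i)·(+0.0976+0.3617i)  (+0.4044-0.0026i)·(+0.2975-0.1732i)  (-0.4692+0.0045i)·(-0.0916-0.0907i)
Y_3^0(R⁻¹ n̂) = +0.330870+0.000000i

Re=0.3309 Im=0.0000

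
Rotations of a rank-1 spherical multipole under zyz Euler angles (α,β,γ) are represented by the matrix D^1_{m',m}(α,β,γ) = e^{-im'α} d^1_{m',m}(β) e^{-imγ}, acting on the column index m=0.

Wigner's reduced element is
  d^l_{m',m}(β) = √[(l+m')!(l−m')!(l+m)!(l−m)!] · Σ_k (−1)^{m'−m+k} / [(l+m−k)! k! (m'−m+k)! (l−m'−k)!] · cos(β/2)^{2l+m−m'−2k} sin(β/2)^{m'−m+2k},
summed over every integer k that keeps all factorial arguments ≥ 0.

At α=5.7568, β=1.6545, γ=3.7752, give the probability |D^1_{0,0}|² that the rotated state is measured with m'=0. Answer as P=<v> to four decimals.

P=0.0070

Split into d^1_{0,0}(β=1.6545) × two z-phases.
Half-angle: c=0.676903, s=0.736073. N=√(1·1·1·1)=1.000000
The bounds max(0,m−m')=0 and min(l+m,l−m')=1 give 2 terms
  k=0: (−1)^0·1.0000/(1)·0.6769^2·0.7361^0 = +0.458197
  k=1: (−1)^1·1.0000/(1)·0.6769^0·0.7361^2 = -0.541803
d^1_{0,0}(1.6545) = +0.458197 -0.541803 = -0.083606
|D^1_{0,0}|² = |d^1_{0,0}(β)|² = (-0.083606)² = 0.006990 (the z-rotation phases have unit modulus)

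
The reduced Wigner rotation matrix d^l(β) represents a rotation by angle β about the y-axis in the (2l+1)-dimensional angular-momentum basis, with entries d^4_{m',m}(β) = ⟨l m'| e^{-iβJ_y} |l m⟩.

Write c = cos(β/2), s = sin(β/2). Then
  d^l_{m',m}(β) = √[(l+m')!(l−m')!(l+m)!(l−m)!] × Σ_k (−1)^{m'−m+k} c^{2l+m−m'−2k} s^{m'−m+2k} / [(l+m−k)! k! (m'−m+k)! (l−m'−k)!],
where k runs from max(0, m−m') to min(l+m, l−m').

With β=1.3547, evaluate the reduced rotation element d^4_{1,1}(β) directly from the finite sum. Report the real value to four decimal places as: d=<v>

d^4_{1,1}(β=1.3547) via Wigner's sum:
Half-angle: c=0.779236, s=0.626730. N=√(120·6·120·6)=720.000000
k: max(0,(1)−(1))=0 … min(4+(1),4−(1))=3
  k=0: (−1)^0·720.0000/(720)·0.7792^8·0.6267^0 = +0.135942
  k=1: (−1)^1·720.0000/(48)·0.7792^6·0.6267^2 = -1.319069
  k=2: (−1)^2·720.0000/(24)·0.7792^4·0.6267^4 = +1.706556
  k=3: (−1)^3·720.0000/(72)·0.7792^2·0.6267^6 = -0.367978
d^4_{1,1}(1.3547) = +0.135942 -1.319069 +1.706556 -0.367978 = +0.155450

d=0.1555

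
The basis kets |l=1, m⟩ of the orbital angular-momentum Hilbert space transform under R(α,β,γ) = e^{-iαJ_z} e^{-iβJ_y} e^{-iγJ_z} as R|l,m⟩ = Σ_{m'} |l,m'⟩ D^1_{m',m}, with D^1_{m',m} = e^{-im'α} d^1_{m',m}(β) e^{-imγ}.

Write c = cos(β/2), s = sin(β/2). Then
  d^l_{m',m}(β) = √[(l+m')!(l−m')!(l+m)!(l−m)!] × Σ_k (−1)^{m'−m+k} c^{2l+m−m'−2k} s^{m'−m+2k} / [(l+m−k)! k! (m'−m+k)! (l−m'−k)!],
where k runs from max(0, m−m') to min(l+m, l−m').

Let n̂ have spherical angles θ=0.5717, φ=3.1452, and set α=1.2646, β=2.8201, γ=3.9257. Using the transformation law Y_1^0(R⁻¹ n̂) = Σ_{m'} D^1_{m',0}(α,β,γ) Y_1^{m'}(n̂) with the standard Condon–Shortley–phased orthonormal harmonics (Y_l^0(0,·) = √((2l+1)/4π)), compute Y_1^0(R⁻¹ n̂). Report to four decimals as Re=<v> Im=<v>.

Re=-0.4153 Im=0.0000

Need the full column D^1_{m',0} for m'=−1..1 at α=1.2646, β=2.8201, γ=3.9257.
cos(β/2)=0.160055, sin(β/2)=0.987108
d^1_{-1,0}: single k=1 term ⇒ +0.223434;  D = +0.067351+0.213041i
d^1_{0,0}: k∈[0..1] ⇒ +0.025618 -0.974382 = -0.948765;  D = -0.948765+0.000000i
d^1_{1,0}: single k=0 term ⇒ -0.223434;  D = -0.067351+0.213041i
Y_1^{m'}(θ=0.5717,φ=3.1452) and Σ D·Y over m':
  (+0.0674+0.2130i)·(-0.1869+0.0007i)  (-0.9488+0.0000i)·(+0.4109+0.0000i)  (-0.0674+0.2130i)·(+0.1869+0.0007i)
Y_1^0(R⁻¹ n̂) = -0.415321+0.000000i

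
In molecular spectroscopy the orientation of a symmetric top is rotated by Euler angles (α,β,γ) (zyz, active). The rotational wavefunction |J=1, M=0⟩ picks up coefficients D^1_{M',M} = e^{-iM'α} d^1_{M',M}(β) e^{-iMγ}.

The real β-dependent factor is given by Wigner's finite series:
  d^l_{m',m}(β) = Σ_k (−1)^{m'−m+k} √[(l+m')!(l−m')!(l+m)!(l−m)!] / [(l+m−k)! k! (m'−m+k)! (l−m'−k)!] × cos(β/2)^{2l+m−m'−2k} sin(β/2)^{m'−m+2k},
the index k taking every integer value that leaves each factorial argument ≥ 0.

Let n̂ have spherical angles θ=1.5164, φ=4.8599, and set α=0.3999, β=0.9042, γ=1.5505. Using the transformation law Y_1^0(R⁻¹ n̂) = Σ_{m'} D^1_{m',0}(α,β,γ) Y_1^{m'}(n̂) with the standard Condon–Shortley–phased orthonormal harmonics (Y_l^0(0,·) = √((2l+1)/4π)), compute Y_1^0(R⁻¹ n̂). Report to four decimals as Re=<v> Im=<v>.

Re=-0.0793 Im=0.0000

Need the full column D^1_{m',0} for m'=−1..1 at α=0.3999, β=0.9042, γ=1.5505.
cos(β/2)=0.899532, sin(β/2)=0.436856
d^1_{-1,0}: single k=1 term ⇒ +0.555737;  D = +0.511889+0.216363i
d^1_{0,0}: k∈[0..1] ⇒ +0.809157 -0.190843 = +0.618315;  D = +0.618315+0.000000i
d^1_{1,0}: single k=0 term ⇒ -0.555737;  D = -0.511889+0.216363i
Y_1^{m'}(θ=1.5164,φ=4.8599) and Σ D·Y over m':
  (+0.5119+0.2164i)·(+0.0507+0.3412i)  (+0.6183+0.0000i)·(+0.0266+0.0000i)  (-0.5119+0.2164i)·(-0.0507+0.3412i)
Y_1^0(R⁻¹ n̂) = -0.079326+0.000000i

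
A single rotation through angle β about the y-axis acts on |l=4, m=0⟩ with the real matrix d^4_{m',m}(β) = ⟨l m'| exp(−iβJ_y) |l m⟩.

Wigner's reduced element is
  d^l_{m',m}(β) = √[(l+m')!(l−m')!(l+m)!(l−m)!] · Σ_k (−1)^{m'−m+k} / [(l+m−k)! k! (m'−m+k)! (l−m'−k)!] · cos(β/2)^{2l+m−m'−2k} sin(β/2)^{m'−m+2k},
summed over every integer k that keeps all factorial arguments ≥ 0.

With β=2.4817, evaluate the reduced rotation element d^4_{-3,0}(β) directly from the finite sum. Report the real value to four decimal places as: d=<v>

d^4_{-3,0}(β=2.4817) via Wigner's sum:
With c≡cos(β/2)=0.323992 and s≡sin(β/2)=0.946060, N=[1·5040·24·24]^{1/2}=1703.830978
k: max(0,(0)−(-3))=3 … min(4+(0),4−(-3))=4
  k=3: (−1)^0·1703.8310/(144)·0.3240^5·0.9461^3 = +0.035768
  k=4: (−1)^1·1703.8310/(144)·0.3240^3·0.9461^5 = -0.304973
d^4_{-3,0}(2.4817) = +0.035768 -0.304973 = -0.269205

d=-0.2692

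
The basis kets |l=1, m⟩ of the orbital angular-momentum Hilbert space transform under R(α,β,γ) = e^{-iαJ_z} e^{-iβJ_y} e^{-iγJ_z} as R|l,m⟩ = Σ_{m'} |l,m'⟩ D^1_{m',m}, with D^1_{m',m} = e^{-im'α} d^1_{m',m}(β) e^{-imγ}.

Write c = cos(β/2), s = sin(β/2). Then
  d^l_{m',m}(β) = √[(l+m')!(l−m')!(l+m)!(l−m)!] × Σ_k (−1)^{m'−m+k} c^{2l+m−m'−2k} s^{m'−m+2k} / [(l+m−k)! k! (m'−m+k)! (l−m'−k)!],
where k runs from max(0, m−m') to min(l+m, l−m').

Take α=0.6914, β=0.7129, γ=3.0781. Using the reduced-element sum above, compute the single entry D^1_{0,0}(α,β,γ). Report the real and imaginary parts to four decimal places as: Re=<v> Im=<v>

Re=0.7565 Im=0.0000

D^1_{0,0}(0.6914,0.7129,3.0781) = e^{-i·0·0.6914}·d^1_{0,0}(0.7129)·e^{-i·0·3.0781}. Compute d first:
With c≡cos(β/2)=0.937141 and s≡sin(β/2)=0.348950, N=[1·1·1·1]^{1/2}=1.000000
Admissible k: 0..1 (factorial args all ≥0)
  k=0: (−1)^0·1.0000/(1)·0.9371^2·0.3489^0 = +0.878234
  k=1: (−1)^1·1.0000/(1)·0.9371^0·0.3489^2 = -0.121766
d^1_{0,0}(0.7129) = +0.878234 -0.121766 = +0.756468
Phases: e^{-i·(0)·0.6914}=+1.000000+0.000000i, e^{-i·(0)·3.0781}=+1.000000+0.000000i ⇒ D=+0.756468+0.000000i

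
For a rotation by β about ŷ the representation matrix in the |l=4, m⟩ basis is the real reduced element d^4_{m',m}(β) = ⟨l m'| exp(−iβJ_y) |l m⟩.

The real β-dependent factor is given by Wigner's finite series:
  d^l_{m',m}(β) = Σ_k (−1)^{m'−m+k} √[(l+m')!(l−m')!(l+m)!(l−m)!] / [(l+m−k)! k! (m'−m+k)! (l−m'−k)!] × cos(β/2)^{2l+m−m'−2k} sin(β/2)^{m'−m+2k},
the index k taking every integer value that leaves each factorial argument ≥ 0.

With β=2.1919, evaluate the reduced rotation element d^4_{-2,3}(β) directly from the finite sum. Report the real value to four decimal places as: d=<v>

d^4_{-2,3}(β=2.1919) via Wigner's sum:
Half-angle: c=0.457202, s=0.889363. N=√(2·720·5040·1)=2693.993318
Admissible k: 5..6 (factorial args all ≥0)
  k=5: (−1)^0·2693.9933/(240)·0.4572^3·0.8894^5 = +0.596904
  k=6: (−1)^1·2693.9933/(720)·0.4572^1·0.8894^7 = -0.752879
d^4_{-2,3}(2.1919) = +0.596904 -0.752879 = -0.155975

d=-0.1560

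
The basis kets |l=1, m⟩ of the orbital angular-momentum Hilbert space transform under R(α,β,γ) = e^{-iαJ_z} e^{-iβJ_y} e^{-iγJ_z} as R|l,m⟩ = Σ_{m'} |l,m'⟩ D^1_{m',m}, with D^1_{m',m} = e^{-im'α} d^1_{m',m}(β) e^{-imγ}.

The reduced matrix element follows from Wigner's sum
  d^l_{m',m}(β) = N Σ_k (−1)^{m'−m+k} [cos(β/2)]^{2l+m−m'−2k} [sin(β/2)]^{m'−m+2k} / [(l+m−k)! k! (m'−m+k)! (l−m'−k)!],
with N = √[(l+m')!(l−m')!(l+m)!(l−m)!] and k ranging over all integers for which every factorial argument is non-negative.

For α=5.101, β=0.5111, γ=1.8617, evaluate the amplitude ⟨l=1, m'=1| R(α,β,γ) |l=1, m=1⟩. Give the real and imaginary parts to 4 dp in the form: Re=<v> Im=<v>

D^1_{1,1}(5.101,0.5111,1.8617) = e^{-i·1·5.101}·d^1_{1,1}(0.5111)·e^{-i·1·1.8617}. Compute d first:
With c≡cos(β/2)=0.967524 and s≡sin(β/2)=0.252778, N=[2·1·2·1]^{1/2}=2.000000
The bounds max(0,m−m')=0 and min(l+m,l−m')=0 give 1 term
  k=0: (−1)^0·2.0000/(2)·0.9675^2·0.2528^0 = +0.936103
d^1_{1,1}(0.5111) = +0.936103
D = (+0.378903+0.925436i)·(+0.936103)·(-0.286818-0.957985i) = +0.728174-0.588262i

Re=0.7282 Im=-0.5883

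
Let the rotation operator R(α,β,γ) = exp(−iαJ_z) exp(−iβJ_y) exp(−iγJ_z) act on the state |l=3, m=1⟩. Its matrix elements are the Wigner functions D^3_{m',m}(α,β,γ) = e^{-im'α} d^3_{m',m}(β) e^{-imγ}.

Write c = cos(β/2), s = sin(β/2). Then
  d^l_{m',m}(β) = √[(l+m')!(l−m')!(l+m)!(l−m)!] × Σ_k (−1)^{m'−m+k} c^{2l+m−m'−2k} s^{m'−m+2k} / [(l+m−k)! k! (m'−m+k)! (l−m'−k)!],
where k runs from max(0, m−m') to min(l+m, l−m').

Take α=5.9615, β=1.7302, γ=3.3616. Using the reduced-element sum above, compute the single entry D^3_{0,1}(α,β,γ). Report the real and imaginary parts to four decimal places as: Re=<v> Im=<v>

Re=0.3647 Im=-0.0815

Split into d^3_{0,1}(β=1.7302) × two z-phases.
c=cos(1.7302/2)=0.648564, s=sin(1.7302/2)=0.761160; N=√[6·6·24·2]=41.569219
k: max(0,(1)−(0))=1 … min(3+(1),3−(0))=3
  k=1: (−1)^0·41.5692/(12)·0.6486^5·0.7612^1 = +0.302573
  k=2: (−1)^1·41.5692/(4)·0.6486^3·0.7612^3 = -1.250255
  k=3: (−1)^2·41.5692/(12)·0.6486^1·0.7612^5 = +0.574015
d^3_{0,1}(1.7302) = +0.302573 -1.250255 +0.574015 = -0.373666
Phases: e^{-i·(0)·5.9615}=+1.000000+0.000000i, e^{-i·(1)·3.3616}=-0.975896+0.218237i ⇒ D=+0.364659-0.081548i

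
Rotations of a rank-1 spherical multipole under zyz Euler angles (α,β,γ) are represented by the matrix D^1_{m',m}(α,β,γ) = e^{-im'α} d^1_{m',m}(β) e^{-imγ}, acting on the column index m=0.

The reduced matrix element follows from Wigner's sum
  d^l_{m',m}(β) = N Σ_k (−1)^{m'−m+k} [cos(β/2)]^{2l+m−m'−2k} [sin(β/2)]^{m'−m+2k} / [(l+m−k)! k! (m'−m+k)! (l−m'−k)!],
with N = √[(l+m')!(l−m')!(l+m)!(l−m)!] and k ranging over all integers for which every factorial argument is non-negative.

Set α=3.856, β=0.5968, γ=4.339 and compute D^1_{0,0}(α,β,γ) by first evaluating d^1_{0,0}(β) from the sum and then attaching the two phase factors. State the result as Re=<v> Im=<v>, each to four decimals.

D^1_{0,0}(3.856,0.5968,4.339) = e^{-i·0·3.856}·d^1_{0,0}(0.5968)·e^{-i·0·4.339}. Compute d first:
With c≡cos(β/2)=0.955808 and s≡sin(β/2)=0.293991, N=[1·1·1·1]^{1/2}=1.000000
k∈{0,1} keeps every argument non-negative
  k=0: (−1)^0·1.0000/(1)·0.9558^2·0.2940^0 = +0.913569
  k=1: (−1)^1·1.0000/(1)·0.9558^0·0.2940^2 = -0.086431
d^1_{0,0}(0.5968) = +0.913569 -0.086431 = +0.827138
D = (+1.000000+0.000000i)·(+0.827138)·(+1.000000+0.000000i) = +0.827138+0.000000i

Re=0.8271 Im=0.0000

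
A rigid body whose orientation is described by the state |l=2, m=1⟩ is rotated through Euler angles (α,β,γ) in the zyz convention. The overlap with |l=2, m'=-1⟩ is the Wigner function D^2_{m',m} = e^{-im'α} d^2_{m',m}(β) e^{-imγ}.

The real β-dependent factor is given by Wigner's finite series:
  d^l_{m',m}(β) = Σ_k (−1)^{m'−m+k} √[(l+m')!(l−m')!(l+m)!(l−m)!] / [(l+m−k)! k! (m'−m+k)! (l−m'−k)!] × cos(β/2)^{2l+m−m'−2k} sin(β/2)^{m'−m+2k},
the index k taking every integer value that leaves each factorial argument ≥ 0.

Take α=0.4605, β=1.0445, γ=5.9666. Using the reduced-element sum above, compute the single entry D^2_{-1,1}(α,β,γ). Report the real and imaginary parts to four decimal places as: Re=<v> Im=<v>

First d^2_{-1,1}(β=1.0445), then the phase factors e^{-i(-1)α} and e^{-i(1)γ}:
Half-angle: c=0.866699, s=0.498831. N=√(1·6·6·1)=6.000000
Admissible k: 2..3 (factorial args all ≥0)
  k=2: (−1)^0·6.0000/(2)·0.8667^2·0.4988^2 = +0.560745
  k=3: (−1)^1·6.0000/(6)·0.8667^0·0.4988^4 = -0.061918
d^2_{-1,1}(1.0445) = +0.560745 -0.061918 = +0.498827
Phases: e^{-i·(-1)·0.4605}=+0.895830+0.444396i, e^{-i·(1)·5.9666}=+0.950304+0.311323i ⇒ D=+0.355644+0.349780i

Re=0.3556 Im=0.3498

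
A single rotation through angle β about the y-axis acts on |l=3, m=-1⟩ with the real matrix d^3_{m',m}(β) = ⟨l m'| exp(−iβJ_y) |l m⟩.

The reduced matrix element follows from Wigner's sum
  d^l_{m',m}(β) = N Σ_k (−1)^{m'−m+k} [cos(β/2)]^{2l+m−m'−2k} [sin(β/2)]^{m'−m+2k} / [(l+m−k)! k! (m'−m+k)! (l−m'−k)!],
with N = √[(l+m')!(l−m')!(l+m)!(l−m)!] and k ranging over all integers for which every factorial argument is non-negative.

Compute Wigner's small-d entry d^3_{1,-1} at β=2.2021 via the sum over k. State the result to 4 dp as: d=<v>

d^3_{1,-1}(β=2.2021) via Wigner's sum:
Half-angle: c=0.452660, s=0.891683. N=√(24·2·2·24)=48.000000
k: max(0,(-1)−(1))=0 … min(3+(-1),3−(1))=2
  k=0: (−1)^2·48.0000/(8)·0.4527^4·0.8917^2 = +0.200291
  k=1: (−1)^3·48.0000/(6)·0.4527^2·0.8917^4 = -1.036279
  k=2: (−1)^4·48.0000/(48)·0.4527^0·0.8917^6 = +0.502647
d^3_{1,-1}(2.2021) = +0.200291 -1.036279 +0.502647 = -0.333341

d=-0.3333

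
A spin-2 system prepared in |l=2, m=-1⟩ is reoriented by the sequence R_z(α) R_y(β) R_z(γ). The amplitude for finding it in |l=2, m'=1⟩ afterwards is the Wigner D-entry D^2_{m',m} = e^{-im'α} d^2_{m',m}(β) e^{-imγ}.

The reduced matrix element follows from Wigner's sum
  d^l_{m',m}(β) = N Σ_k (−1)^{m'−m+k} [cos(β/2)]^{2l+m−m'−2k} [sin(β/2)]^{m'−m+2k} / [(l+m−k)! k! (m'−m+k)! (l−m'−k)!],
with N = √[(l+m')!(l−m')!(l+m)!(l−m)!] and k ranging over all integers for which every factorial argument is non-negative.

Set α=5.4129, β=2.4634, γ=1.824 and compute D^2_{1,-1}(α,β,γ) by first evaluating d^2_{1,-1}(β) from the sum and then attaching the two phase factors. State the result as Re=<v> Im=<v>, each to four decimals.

First d^2_{1,-1}(β=2.4634), then the phase factors e^{-i(1)α} and e^{-i(-1)γ}:
c=cos(2.4634/2)=0.332635, s=sin(2.4634/2)=0.943056; N=√[6·1·1·6]=6.000000
k: max(0,(-1)−(1))=0 … min(2+(-1),2−(1))=1
  k=0: (−1)^2·6.0000/(2)·0.3326^2·0.9431^2 = +0.295211
  k=1: (−1)^3·6.0000/(6)·0.3326^0·0.9431^4 = -0.790950
d^2_{1,-1}(2.4634) = +0.295211 -0.790950 = -0.495740
Attach z-rotation phases: D = e^{-i(1)(5.4129)}·(-0.495740)·e^{-i(-1)(1.824)} = +0.446967-0.214427i

Re=0.4470 Im=-0.2144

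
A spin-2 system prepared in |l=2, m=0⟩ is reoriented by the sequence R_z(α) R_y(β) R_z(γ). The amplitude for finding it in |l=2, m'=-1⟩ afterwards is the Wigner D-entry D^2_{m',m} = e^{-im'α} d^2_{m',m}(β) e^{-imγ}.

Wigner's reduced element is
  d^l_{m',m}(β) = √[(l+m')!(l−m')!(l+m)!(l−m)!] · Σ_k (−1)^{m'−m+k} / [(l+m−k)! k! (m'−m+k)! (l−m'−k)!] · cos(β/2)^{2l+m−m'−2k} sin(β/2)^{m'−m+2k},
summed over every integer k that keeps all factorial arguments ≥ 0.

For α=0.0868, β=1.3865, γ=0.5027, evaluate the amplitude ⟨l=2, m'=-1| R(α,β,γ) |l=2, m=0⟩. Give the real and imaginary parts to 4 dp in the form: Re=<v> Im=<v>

D^2_{-1,0}(0.0868,1.3865,0.5027) = e^{-i·-1·0.0868}·d^2_{-1,0}(1.3865)·e^{-i·0·0.5027}. Compute d first:
Half-angle: c=0.769173, s=0.639040. N=√(1·6·2·2)=4.898979
k∈{1,2} keeps every argument non-negative
  k=1: (−1)^0·4.8990/(2)·0.7692^3·0.6390^1 = +0.712322
  k=2: (−1)^1·4.8990/(2)·0.7692^1·0.6390^3 = -0.491682
d^2_{-1,0}(1.3865) = +0.712322 -0.491682 = +0.220640
Phases: e^{-i·(-1)·0.0868}=+0.996235+0.086691i, e^{-i·(0)·0.5027}=+1.000000+0.000000i ⇒ D=+0.219809+0.019127i

Re=0.2198 Im=0.0191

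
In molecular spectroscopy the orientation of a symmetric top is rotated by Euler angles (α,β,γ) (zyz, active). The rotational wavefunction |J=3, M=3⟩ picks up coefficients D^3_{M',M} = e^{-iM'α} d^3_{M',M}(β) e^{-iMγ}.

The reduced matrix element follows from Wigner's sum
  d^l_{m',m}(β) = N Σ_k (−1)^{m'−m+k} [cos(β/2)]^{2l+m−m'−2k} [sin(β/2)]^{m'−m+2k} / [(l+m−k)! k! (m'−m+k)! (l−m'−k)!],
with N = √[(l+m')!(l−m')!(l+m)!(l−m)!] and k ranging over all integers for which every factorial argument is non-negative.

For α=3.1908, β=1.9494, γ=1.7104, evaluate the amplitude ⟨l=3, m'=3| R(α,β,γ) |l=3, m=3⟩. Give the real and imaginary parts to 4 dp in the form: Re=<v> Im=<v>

First d^3_{3,3}(β=1.9494), then the phase factors e^{-i(3)α} and e^{-i(3)γ}:
c=cos(1.9494/2)=0.561416, s=sin(1.9494/2)=0.827534; N=√[720·1·720·1]=720.000000
Admissible k: 0..0 (factorial args all ≥0)
  k=0: (−1)^0·720.0000/(720)·0.5614^6·0.8275^0 = +0.031312
d^3_{3,3}(1.9494) = +0.031312
D = (-0.989124+0.147086i)·(+0.031312)·(+0.406675+0.913573i) = -0.016803-0.026422i

Re=-0.0168 Im=-0.0264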